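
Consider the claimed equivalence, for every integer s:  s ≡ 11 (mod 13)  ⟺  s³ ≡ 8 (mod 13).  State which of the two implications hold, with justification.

(⟹) This fails: take s = 11. Then 11 ≡ 11 (mod 13), but 11³ = 1331 ≡ 5 (mod 13), not 8.

(⟸) This fails: take s = 2. Then 2³ = 8 ≡ 8 (mod 13), yet 2 ≡ 2 (mod 13), not 11.

Both directions fail.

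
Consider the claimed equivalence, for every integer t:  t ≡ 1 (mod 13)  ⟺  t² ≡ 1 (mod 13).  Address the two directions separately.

(⇐) This fails: take t = 12. Then 12² = 144 ≡ 1 (mod 13), yet 12 ≡ 12 (mod 13), not 1.

(⇒) Suppose t ≡ 1 (mod 13). Write t = 13j + 1. Then (13j + 1)² = 169j² + 26j + 1 = 13(13j² + 2j) + 1, so t² ≡ 1 (mod 13).

Not equivalent: only (⇒) holds.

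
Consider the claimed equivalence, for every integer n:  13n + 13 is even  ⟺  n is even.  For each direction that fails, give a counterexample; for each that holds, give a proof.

Neither implication holds.

(⟹) This fails: n = 5 gives 13n + 13 = 78, which is even, but 5 is odd, not even.

(⟸) This also fails: n = 2 is even, but 13n + 13 = 39 is odd, not even.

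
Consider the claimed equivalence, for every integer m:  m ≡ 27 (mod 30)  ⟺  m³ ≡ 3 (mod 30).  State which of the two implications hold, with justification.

(⟹) Suppose m ≡ 27 (mod 30). Write m = 30j + 27. Then (30j + 27)³ = 27000j³ + 72900j² + 65610j + 19683 = 30(900j³ + 2430j² + 2187j + 656) + 3, so m³ ≡ 3 (mod 30).

(⟸) Conversely, suppose m³ ≡ 3 (mod 30). The only residue r in {0, …, 29} with r³ ≡ 3 (mod 30) is r = 27, so m ≡ 27 (mod 30).

Both implications hold.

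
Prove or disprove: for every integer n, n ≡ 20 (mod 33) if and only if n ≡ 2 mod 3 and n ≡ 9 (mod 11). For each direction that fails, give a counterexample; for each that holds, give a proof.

(⇐) If n ≡ 2 (mod 3) and n ≡ 9 (mod 11), then by the Chinese remainder theorem n ≡ 20 (mod 33). This is exactly n ≡ 20 (mod 33).

(⇒) Suppose n ≡ 20 (mod 33); write n = 33j + 20. Since 3 ∣ 33, reducing mod 3 gives n ≡ 20 ≡ 2 (mod 3); since 11 ∣ 33, reducing mod 11 gives n ≡ 20 ≡ 9 (mod 11).

Equivalent; both directions hold.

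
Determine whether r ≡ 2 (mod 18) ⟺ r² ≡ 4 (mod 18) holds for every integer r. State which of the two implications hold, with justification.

(⟸) This fails: take r = 16. Then 16² = 256 ≡ 4 (mod 18), yet 16 ≡ 16 (mod 18), not 2.

(⟹) Suppose r ≡ 2 (mod 18). Write r = 18j + 2. Then (18j + 2)² = 324j² + 72j + 4 = 18(18j² + 4j) + 4, so r² ≡ 4 (mod 18).

Only the forward direction holds.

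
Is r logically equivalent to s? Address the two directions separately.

[⇒] This fails. Under s = F, r = T, the left side is true but the right side is false.

[⇐] This fails. Under s = T, r = F, the left side is false but the right side is true.

(⇒) fails and (⇐) fails.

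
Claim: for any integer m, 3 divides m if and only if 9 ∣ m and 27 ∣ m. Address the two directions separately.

The forward direction fails; the converse holds.

(⇒) This fails: take m = 3. Certainly 3 ∣ 3, but 9 ∤ 3.

(⇐) Suppose 9 ∣ m and 27 ∣ m. Any common multiple of 9 and 27 is a multiple of their lcm; here lcm(9, 27) = 9·27/gcd(9, 27) = 243/9 = 27, so 27 ∣ m. Since 3 ∣ 27, it follows that 3 ∣ m.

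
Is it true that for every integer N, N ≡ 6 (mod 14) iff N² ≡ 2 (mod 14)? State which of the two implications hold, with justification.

Forward direction. This fails: take N = 6. Then 6 ≡ 6 (mod 14), but 6² = 36 ≡ 8 (mod 14), not 2.

Converse. This fails: take N = 4. Then 4² = 16 ≡ 2 (mod 14), yet 4 ≡ 4 (mod 14), not 6.

Neither direction holds.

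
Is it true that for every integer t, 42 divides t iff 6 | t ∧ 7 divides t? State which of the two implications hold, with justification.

[⇒] If 42 ∣ t, write t = 42q. Since 42 = 7·6, t = 6·(7q), so 6 ∣ t; and since 42 = 6·7, t = 7·(6q), so 7 ∣ t.

[⇐] Suppose 6 ∣ t and 7 ∣ t. Any common multiple of 6 and 7 is a multiple of their lcm; here gcd(6, 7) = 1, so lcm(6, 7) = 6·7 = 42, so 42 ∣ t.

Both directions hold.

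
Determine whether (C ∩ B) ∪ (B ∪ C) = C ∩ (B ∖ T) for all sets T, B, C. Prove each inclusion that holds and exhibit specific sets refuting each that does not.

(⊆) This inclusion fails. Take T = ∅, B = {1}, C = ∅; then 1 ∈ (C ∩ B) ∪ (B ∪ C) but 1 ∉ C ∩ (B ∖ T).

(⊇) Let x ∈ C ∩ (B ∖ T). Then x ∈ B ∩ C and x ∉ T, from which x ∈ (C ∩ B) ∪ (B ∪ C).

Only the reverse inclusion holds.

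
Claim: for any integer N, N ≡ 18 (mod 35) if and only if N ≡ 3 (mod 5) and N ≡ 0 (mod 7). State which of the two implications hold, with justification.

Neither implication holds.

(⟹) This fails: N = 18 gives 18 ≡ 18 (mod 35) but 18 ≡ 4 (mod 7), so the conjunction on the right does not hold.

(⟸) This fails: N = 28 satisfies both congruences on the right (28 ≡ 3 mod 5 and 28 ≡ 0 mod 7) yet 28 ≡ 28 (mod 35), not 18.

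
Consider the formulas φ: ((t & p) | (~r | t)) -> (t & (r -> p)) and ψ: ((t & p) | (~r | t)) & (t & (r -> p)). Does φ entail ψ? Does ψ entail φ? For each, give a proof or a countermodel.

Not equivalent: only (⇐) holds.

Forward direction. This fails. Under r = T, t = F, p = F, the left side is true but the right side is false.

Converse. Assume the antecedent. If r is true, the antecedent forces (r = T, t = T, p = T), and the consequent holds there. If r is false, the antecedent forces (r = F, t = T, p = F) or (r = F, t = T, p = T), and the consequent holds there. Either way the consequent holds.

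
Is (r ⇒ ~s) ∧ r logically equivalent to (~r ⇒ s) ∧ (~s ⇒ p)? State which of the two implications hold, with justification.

[⇒] This fails. Under r = T, p = F, s = F, the left side is true but the right side is false.

[⇐] This fails. Under r = F, p = F, s = T, the left side is false but the right side is true.

(⇒) fails and (⇐) fails.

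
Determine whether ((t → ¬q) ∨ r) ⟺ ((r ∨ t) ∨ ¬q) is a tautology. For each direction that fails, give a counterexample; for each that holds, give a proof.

(⇒) fails and (⇐) fails.

Forward direction. This fails. Under r = F, t = F, q = T, the left side is true but the right side is false.

Converse. This fails. Under r = F, t = T, q = T, the left side is false but the right side is true.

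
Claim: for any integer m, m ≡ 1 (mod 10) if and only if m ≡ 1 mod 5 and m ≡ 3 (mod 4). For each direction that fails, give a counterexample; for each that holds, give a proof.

(⟸) If m ≡ 1 (mod 5) and m ≡ 3 (mod 4), then by the Chinese remainder theorem m ≡ 11 (mod 20). Since 11 ≡ 1 (mod 10) and 10 ∣ 20, we get m ≡ 1 (mod 10).

(⟹) This fails: m = 1 gives 1 ≡ 1 (mod 10) but 1 ≡ 1 (mod 4), so the conjunction on the right does not hold.

Only the converse holds.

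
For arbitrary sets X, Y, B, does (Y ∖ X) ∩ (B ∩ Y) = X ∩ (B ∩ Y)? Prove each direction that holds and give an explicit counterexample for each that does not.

Forward inclusion. This inclusion fails. Take X = ∅, Y = {1}, B = {1}; then 1 ∈ (Y ∖ X) ∩ (B ∩ Y) but 1 ∉ X ∩ (B ∩ Y).

Reverse inclusion. This inclusion fails. Take X = {1}, Y = {1}, B = {1}; then 1 ∈ X ∩ (B ∩ Y) but 1 ∉ (Y ∖ X) ∩ (B ∩ Y).

(⊆) fails and (⊇) fails.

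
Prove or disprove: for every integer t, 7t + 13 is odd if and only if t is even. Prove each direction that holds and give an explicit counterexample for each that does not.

(⟹) Suppose 7t + 13 is odd. Since 7 is odd, 7t and t have the same parity, so 7t + 13 ≡ t + 13 (mod 2). As 13 is odd, 7t + 13 is odd exactly when t is even. Thus t is even.

(⟸) Conversely, suppose t is even; write t = 2j. Then 7t + 13 = 7·(2j) + 13 = 2·7j + 13, which is odd.

Equivalent; both directions hold.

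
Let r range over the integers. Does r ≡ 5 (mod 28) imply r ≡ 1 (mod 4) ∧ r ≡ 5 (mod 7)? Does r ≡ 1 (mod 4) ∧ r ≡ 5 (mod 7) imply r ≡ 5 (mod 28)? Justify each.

Both directions hold; the statement is true.

(⟹) Suppose r ≡ 5 (mod 28); write r = 28j + 5. Since 4 ∣ 28, reducing mod 4 gives r ≡ 5 ≡ 1 (mod 4); since 7 ∣ 28, reducing mod 7 gives r ≡ 5 (mod 7).

(⟸) Conversely, if r ≡ 1 (mod 4) and r ≡ 5 (mod 7), then by the Chinese remainder theorem r ≡ 5 (mod 28). This is exactly r ≡ 5 (mod 28).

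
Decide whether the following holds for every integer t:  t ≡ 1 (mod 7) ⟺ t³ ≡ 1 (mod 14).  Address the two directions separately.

(⇒) fails and (⇐) fails.

(⇒) This fails: take t = 8. Then 8 ≡ 1 (mod 7), but 8³ = 512 ≡ 8 (mod 14), not 1.

(⇐) This fails: take t = 9. Then 9³ = 729 ≡ 1 (mod 14), yet 9 ≡ 2 (mod 7), not 1.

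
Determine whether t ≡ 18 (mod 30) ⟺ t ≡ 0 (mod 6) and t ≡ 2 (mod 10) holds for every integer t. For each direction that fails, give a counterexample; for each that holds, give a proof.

Both directions fail.

Forward direction. This fails: t = 18 gives 18 ≡ 18 (mod 30) but 18 ≡ 8 (mod 10), so the conjunction on the right does not hold.

Converse. This fails: t = 12 satisfies both congruences on the right (12 ≡ 0 mod 6 and 12 ≡ 2 mod 10) yet 12 ≡ 12 (mod 30), not 18.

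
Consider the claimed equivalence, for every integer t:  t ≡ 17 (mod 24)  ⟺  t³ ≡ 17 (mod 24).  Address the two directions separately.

(→) Suppose t ≡ 17 (mod 24). Write t = 24j + 17. Then (24j + 17)³ = 13824j³ + 29376j² + 20808j + 4913 = 24(576j³ + 1224j² + 867j + 204) + 17, so t³ ≡ 17 (mod 24).

(←) Conversely, suppose t³ ≡ 17 (mod 24). The only residue r in {0, …, 23} with r³ ≡ 17 (mod 24) is r = 17, so t ≡ 17 (mod 24).

Both directions hold; the statement is true.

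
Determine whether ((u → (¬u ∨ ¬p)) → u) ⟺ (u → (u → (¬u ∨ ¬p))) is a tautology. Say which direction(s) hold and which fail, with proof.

[⇒] This fails. Under p = T, u = T, the left side is true but the right side is false.

[⇐] This fails. Under p = F, u = F, the left side is false but the right side is true.

(⇒) fails and (⇐) fails.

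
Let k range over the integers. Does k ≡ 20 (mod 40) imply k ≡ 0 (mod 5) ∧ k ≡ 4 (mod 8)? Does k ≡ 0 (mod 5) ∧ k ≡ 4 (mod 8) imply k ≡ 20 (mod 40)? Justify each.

(→) Suppose k ≡ 20 (mod 40); write k = 40j + 20. Since 5 ∣ 40, reducing mod 5 gives k ≡ 20 ≡ 0 (mod 5); since 8 ∣ 40, reducing mod 8 gives k ≡ 20 ≡ 4 (mod 8).

(←) Conversely, if k ≡ 0 (mod 5) and k ≡ 4 (mod 8), then by the Chinese remainder theorem k ≡ 20 (mod 40). This is exactly k ≡ 20 (mod 40).

Both directions hold.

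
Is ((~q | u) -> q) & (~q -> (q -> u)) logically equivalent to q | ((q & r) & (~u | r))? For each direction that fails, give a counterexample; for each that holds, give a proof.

(→) Assume the antecedent. If u is true, the antecedent forces (u = T, q = T, r = F) or (u = T, q = T, r = T), and q | ((q & r) & (~u | r)) holds there. If u is false, the antecedent forces (u = F, q = T, r = F) or (u = F, q = T, r = T), and q | ((q & r) & (~u | r)) holds there. Either way q | ((q & r) & (~u | r)) holds.

(←) Assume the antecedent. If u is true, the antecedent forces (u = T, q = T, r = F) or (u = T, q = T, r = T), and the consequent holds there. If u is false, the antecedent forces (u = F, q = T, r = F) or (u = F, q = T, r = T), and the consequent holds there. Either way the consequent holds.

The biconditional holds.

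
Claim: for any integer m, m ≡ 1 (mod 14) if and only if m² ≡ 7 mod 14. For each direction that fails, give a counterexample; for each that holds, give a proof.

Forward direction. This fails: take m = 1. Then 1 ≡ 1 (mod 14), but 1² = 1 ≡ 1 (mod 14), not 7.

Converse. This fails: take m = 7. Then 7² = 49 ≡ 7 (mod 14), yet 7 ≡ 7 (mod 14), not 1.

Both directions fail.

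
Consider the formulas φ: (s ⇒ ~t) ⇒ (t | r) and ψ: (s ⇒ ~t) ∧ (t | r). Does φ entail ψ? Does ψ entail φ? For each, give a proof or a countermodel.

[⇒] This fails. Under t = T, r = F, s = T, the left side is true but the right side is false.

[⇐] Assume the antecedent. If t is true, (s ⇒ ~t) ⇒ (t | r) reduces to true regardless of the other variables. If t is false, the antecedent forces (t = F, r = T, s = F) or (t = F, r = T, s = T), and (s ⇒ ~t) ⇒ (t | r) holds there. Either way (s ⇒ ~t) ⇒ (t | r) holds.

The forward direction fails; the converse holds.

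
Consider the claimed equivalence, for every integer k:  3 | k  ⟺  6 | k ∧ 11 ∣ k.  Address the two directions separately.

(→) This fails: take k = 3. Certainly 3 ∣ 3, but 6 ∤ 3.

(←) Suppose 6 ∣ k and 11 ∣ k. Any common multiple of 6 and 11 is a multiple of their lcm; here gcd(6, 11) = 1, so lcm(6, 11) = 6·11 = 66, so 66 ∣ k. Since 3 ∣ 66, it follows that 3 ∣ k.

The forward direction fails; the converse holds.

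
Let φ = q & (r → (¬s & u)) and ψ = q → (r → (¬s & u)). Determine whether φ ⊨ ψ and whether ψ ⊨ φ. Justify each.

Only the forward implication holds.

[⇐] This fails. Under u = F, s = F, q = F, r = F, the left side is false but the right side is true.

[⇒] Assume the antecedent. If r is true, the antecedent forces (u = T, s = F, q = T, r = T), and q → (r → (¬s & u)) holds there. If r is false, q → (r → (¬s & u)) reduces to true regardless of the other variables. Either way q → (r → (¬s & u)) holds.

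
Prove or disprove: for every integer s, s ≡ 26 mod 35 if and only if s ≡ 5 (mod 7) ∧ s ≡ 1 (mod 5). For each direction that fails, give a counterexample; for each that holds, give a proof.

[⇒] Suppose s ≡ 26 (mod 35); write s = 35j + 26. Since 7 ∣ 35, reducing mod 7 gives s ≡ 26 ≡ 5 (mod 7); since 5 ∣ 35, reducing mod 5 gives s ≡ 26 ≡ 1 (mod 5).

[⇐] Conversely, if s ≡ 5 (mod 7) and s ≡ 1 (mod 5), then by the Chinese remainder theorem s ≡ 26 (mod 35). This is exactly s ≡ 26 (mod 35).

The biconditional holds.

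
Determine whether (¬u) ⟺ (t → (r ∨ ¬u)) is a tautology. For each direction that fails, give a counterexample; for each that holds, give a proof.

The forward direction holds; the converse fails.

[⇒] Assume the antecedent. If r is true, t → (r ∨ ¬u) reduces to true regardless of the other variables. If r is false, the antecedent forces (r = F, t = F, u = F) or (r = F, t = T, u = F), and t → (r ∨ ¬u) holds there. Either way t → (r ∨ ¬u) holds.

[⇐] This fails. Under r = F, t = F, u = T, the left side is false but the right side is true.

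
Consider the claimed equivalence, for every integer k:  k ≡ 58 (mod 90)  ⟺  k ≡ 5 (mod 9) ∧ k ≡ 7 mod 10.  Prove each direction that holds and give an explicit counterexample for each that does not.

Both directions fail.

[⇒] This fails: k = 58 gives 58 ≡ 58 (mod 90) but 58 ≡ 4 (mod 9), so the conjunction on the right does not hold.

[⇐] This fails: k = 77 satisfies both congruences on the right (77 ≡ 5 mod 9 and 77 ≡ 7 mod 10) yet 77 ≡ 77 (mod 90), not 58.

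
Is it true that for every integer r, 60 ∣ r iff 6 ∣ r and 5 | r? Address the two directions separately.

Forward direction. If 60 ∣ r, write r = 60q. Since 60 = 10·6, r = 6·(10q), so 6 ∣ r; and since 60 = 12·5, r = 5·(12q), so 5 ∣ r.

Converse. This fails: take r = 30. Both 6 ∣ 30 and 5 ∣ 30, yet 30 is not a multiple of 60 (since 30 = 0·60 + 30), so 60 ∤ 30.

(⇒) holds; (⇐) fails.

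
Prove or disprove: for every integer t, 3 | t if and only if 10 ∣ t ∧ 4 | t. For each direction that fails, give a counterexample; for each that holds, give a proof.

Neither implication holds.

(⟹) This fails: take t = 3. Certainly 3 ∣ 3, but 10 ∤ 3.

(⟸) This fails: take t = 20. Both 10 ∣ 20 and 4 ∣ 20, yet 20 is not a multiple of 3 (since 20 = 6·3 + 2), so 3 ∤ 20.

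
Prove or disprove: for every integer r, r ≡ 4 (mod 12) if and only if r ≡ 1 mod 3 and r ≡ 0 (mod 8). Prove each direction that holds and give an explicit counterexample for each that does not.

Forward direction. This fails: r = 4 gives 4 ≡ 4 (mod 12) but 4 ≡ 4 (mod 8), so the conjunction on the right does not hold.

Converse. If r ≡ 1 (mod 3) and r ≡ 0 (mod 8), then by the Chinese remainder theorem r ≡ 16 (mod 24). Since 16 ≡ 4 (mod 12) and 12 ∣ 24, we get r ≡ 4 (mod 12).

(⇒) fails; (⇐) holds.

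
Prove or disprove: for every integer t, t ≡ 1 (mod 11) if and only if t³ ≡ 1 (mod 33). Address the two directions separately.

Not equivalent: only (⇐) holds.

(→) This fails: take t = 12. Then 12 ≡ 1 (mod 11), but 12³ = 1728 ≡ 12 (mod 33), not 1.

(←) Conversely, the residues r modulo 33 with r³ ≡ 1 (mod 33) are exactly {1}, and each is ≡ 1 (mod 11).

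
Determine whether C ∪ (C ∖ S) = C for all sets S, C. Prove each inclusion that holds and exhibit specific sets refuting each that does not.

Reverse inclusion. Let x ∈ C. Then either x ∈ C and x ∉ S; or x ∈ S ∩ C. In each case x ∈ C ∪ (C ∖ S), so C ⊆ C ∪ (C ∖ S).

Forward inclusion. Let x ∈ C ∪ (C ∖ S). Then either x ∈ C and x ∉ S; or x ∈ S ∩ C. In each case x ∈ C, so C ∪ (C ∖ S) ⊆ C.

Both inclusions hold; the sets are equal.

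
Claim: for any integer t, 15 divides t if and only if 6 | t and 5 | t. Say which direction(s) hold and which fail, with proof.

Forward direction. This fails: take t = 15. Certainly 15 ∣ 15, but 6 ∤ 15.

Converse. Suppose 6 ∣ t and 5 ∣ t. Any common multiple of 6 and 5 is a multiple of their lcm; here gcd(6, 5) = 1, so lcm(6, 5) = 6·5 = 30, so 30 ∣ t. Since 15 ∣ 30, it follows that 15 ∣ t.

Only the reverse direction holds.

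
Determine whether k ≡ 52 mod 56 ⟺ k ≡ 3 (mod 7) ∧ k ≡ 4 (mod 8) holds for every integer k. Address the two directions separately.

Converse. If k ≡ 3 (mod 7) and k ≡ 4 (mod 8), then by the Chinese remainder theorem k ≡ 52 (mod 56). This is exactly k ≡ 52 (mod 56).

Forward direction. Suppose k ≡ 52 (mod 56); write k = 56j + 52. Since 7 ∣ 56, reducing mod 7 gives k ≡ 52 ≡ 3 (mod 7); since 8 ∣ 56, reducing mod 8 gives k ≡ 52 ≡ 4 (mod 8).

Both directions hold; the statement is true.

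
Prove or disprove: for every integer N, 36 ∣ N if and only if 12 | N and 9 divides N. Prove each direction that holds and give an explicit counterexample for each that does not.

(→) If 36 ∣ N, write N = 36q. Since 36 = 3·12, N = 12·(3q), so 12 ∣ N; and since 36 = 4·9, N = 9·(4q), so 9 ∣ N.

(←) Suppose 12 ∣ N and 9 ∣ N. Any common multiple of 12 and 9 is a multiple of their lcm; here lcm(12, 9) = 12·9/gcd(12, 9) = 108/3 = 36, so 36 ∣ N.

Both directions hold.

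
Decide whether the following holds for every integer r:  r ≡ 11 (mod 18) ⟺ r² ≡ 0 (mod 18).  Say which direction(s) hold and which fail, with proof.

(⇒) This fails: take r = 11. Then 11 ≡ 11 (mod 18), but 11² = 121 ≡ 13 (mod 18), not 0.

(⇐) This fails: take r = 0. Then 0² = 0 ≡ 0 (mod 18), yet 0 ≡ 0 (mod 18), not 11.

Neither direction holds.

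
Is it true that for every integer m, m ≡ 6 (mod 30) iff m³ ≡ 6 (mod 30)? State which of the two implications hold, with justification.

Forward direction. Suppose m ≡ 6 (mod 30). Write m = 30j + 6. Then (30j + 6)³ = 27000j³ + 16200j² + 3240j + 216 = 30(900j³ + 540j² + 108j + 7) + 6, so m³ ≡ 6 (mod 30).

Converse. Suppose m³ ≡ 6 (mod 30). The only residue r in {0, …, 29} with r³ ≡ 6 (mod 30) is r = 6, so m ≡ 6 (mod 30).

Both directions hold.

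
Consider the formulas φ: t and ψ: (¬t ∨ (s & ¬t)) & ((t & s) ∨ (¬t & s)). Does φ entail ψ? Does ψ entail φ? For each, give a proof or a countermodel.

(⇒) fails and (⇐) fails.

(→) This fails. Under s = F, t = T, the left side is true but the right side is false.

(←) This fails. Under s = T, t = F, the left side is false but the right side is true.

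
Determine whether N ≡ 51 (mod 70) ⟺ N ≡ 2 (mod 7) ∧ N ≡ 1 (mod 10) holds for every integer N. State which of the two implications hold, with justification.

Both directions hold; the statement is true.

(→) Suppose N ≡ 51 (mod 70); write N = 70j + 51. Since 7 ∣ 70, reducing mod 7 gives N ≡ 51 ≡ 2 (mod 7); since 10 ∣ 70, reducing mod 10 gives N ≡ 51 ≡ 1 (mod 10).

(←) Conversely, if N ≡ 2 (mod 7) and N ≡ 1 (mod 10), then by the Chinese remainder theorem N ≡ 51 (mod 70). This is exactly N ≡ 51 (mod 70).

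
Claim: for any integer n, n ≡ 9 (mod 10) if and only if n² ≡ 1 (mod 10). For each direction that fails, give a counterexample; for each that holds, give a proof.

Not equivalent: only (⇒) holds.

Forward direction. Suppose n ≡ 9 (mod 10). Write n = 10j + 9. Then (10j + 9)² = 100j² + 180j + 81 = 10(10j² + 18j + 8) + 1, so n² ≡ 1 (mod 10).

Converse. This fails: take n = 1. Then 1² = 1 ≡ 1 (mod 10), yet 1 ≡ 1 (mod 10), not 9.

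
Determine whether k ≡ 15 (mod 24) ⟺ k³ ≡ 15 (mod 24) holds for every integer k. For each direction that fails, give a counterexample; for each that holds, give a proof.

[⇒] Suppose k ≡ 15 (mod 24). Write k = 24j + 15. Then (24j + 15)³ = 13824j³ + 25920j² + 16200j + 3375 = 24(576j³ + 1080j² + 675j + 140) + 15, so k³ ≡ 15 (mod 24).

[⇐] Conversely, suppose k³ ≡ 15 (mod 24). The only residue r in {0, …, 23} with r³ ≡ 15 (mod 24) is r = 15, so k ≡ 15 (mod 24).

Both directions hold.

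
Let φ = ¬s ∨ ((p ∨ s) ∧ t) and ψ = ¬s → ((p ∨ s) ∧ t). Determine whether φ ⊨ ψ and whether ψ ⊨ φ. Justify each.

Neither implication holds.

(⇒) This fails. Under s = F, t = F, p = F, the left side is true but the right side is false.

(⇐) This fails. Under s = T, t = F, p = F, the left side is false but the right side is true.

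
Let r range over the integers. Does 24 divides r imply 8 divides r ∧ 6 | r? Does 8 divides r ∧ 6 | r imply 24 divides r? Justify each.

Both directions hold.

(⇒) If 24 ∣ r, write r = 24q. Since 24 = 3·8, r = 8·(3q), so 8 ∣ r; and since 24 = 4·6, r = 6·(4q), so 6 ∣ r.

(⇐) Suppose 8 ∣ r and 6 ∣ r. Any common multiple of 8 and 6 is a multiple of their lcm; here lcm(8, 6) = 8·6/gcd(8, 6) = 48/2 = 24, so 24 ∣ r.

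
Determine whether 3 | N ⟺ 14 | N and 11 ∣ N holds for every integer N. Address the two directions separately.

(→) This fails: take N = 3. Certainly 3 ∣ 3, but 14 ∤ 3.

(←) This fails: take N = 154. Both 14 ∣ 154 and 11 ∣ 154, yet 154 is not a multiple of 3 (since 154 = 51·3 + 1), so 3 ∤ 154.

Neither implication holds.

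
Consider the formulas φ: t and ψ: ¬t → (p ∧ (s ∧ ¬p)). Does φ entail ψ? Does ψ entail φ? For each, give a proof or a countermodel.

Forward direction. Assume the antecedent. If s is true, the antecedent forces (s = T, p = F, t = T) or (s = T, p = T, t = T), and ¬t → (p ∧ (s ∧ ¬p)) holds there. If s is false, the antecedent forces (s = F, p = F, t = T) or (s = F, p = T, t = T), and ¬t → (p ∧ (s ∧ ¬p)) holds there. Either way ¬t → (p ∧ (s ∧ ¬p)) holds.

Converse. Assume the antecedent. If s is true, the antecedent forces (s = T, p = F, t = T) or (s = T, p = T, t = T), and t holds there. If s is false, the antecedent forces (s = F, p = F, t = T) or (s = F, p = T, t = T), and t holds there. Either way t holds.

The biconditional holds.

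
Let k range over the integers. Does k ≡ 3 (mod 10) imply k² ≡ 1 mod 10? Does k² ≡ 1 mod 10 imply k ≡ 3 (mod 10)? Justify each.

(⟹) This fails: take k = 3. Then 3 ≡ 3 (mod 10), but 3² = 9 ≡ 9 (mod 10), not 1.

(⟸) This fails: take k = 1. Then 1² = 1 ≡ 1 (mod 10), yet 1 ≡ 1 (mod 10), not 3.

Neither direction holds.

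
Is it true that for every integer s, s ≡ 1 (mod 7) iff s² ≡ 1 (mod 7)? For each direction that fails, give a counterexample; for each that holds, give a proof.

[⇒] Suppose s ≡ 1 (mod 7). Write s = 7j + 1. Then (7j + 1)² = 49j² + 14j + 1 = 7(7j² + 2j) + 1, so s² ≡ 1 (mod 7).

[⇐] This fails: take s = 6. Then 6² = 36 ≡ 1 (mod 7), yet 6 ≡ 6 (mod 7), not 1.

Not equivalent: only (⇒) holds.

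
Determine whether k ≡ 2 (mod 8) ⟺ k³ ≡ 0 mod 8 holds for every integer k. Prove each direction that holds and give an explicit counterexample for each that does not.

Only the forward direction holds.

(⟹) Suppose k ≡ 2 (mod 8). Write k = 8j + 2. Then (8j + 2)³ = 512j³ + 384j² + 96j + 8 = 8(64j³ + 48j² + 12j + 1) + 0, so k³ ≡ 0 (mod 8).

(⟸) This fails: take k = 0. Then 0³ = 0 ≡ 0 (mod 8), yet 0 ≡ 0 (mod 8), not 2.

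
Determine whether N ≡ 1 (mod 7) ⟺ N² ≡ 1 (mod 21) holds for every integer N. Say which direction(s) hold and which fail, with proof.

Neither direction holds.

(⇒) This fails: take N = 15. Then 15 ≡ 1 (mod 7), but 15² = 225 ≡ 15 (mod 21), not 1.

(⇐) This fails: take N = 13. Then 13² = 169 ≡ 1 (mod 21), yet 13 ≡ 6 (mod 7), not 1.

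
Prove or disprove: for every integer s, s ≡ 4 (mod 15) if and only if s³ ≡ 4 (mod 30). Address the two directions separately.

Only the reverse direction holds.

(→) This fails: take s = 19. Then 19 ≡ 4 (mod 15), but 19³ = 6859 ≡ 19 (mod 30), not 4.

(←) Conversely, the residues r modulo 30 with r³ ≡ 4 (mod 30) are exactly {4}, and each is ≡ 4 (mod 15).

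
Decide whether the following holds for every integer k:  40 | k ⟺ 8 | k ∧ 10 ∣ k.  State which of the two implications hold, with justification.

Both directions hold.

(⇒) If 40 ∣ k, write k = 40q. Since 40 = 5·8, k = 8·(5q), so 8 ∣ k; and since 40 = 4·10, k = 10·(4q), so 10 ∣ k.

(⇐) Suppose 8 ∣ k and 10 ∣ k. Any common multiple of 8 and 10 is a multiple of their lcm; here lcm(8, 10) = 8·10/gcd(8, 10) = 80/2 = 40, so 40 ∣ k.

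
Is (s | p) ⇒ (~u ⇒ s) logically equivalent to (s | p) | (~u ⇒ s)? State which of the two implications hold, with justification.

[⇒] This fails. Under p = F, u = F, s = F, the left side is true but the right side is false.

[⇐] This fails. Under p = T, u = F, s = F, the left side is false but the right side is true.

(⇒) fails and (⇐) fails.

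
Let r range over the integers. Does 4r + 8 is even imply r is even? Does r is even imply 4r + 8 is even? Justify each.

Only the converse holds.

Forward direction. This fails: take r = 1. Then 4r + 8 = 12, which is even, yet r = 1 is odd, not even.

Converse. Suppose r is even. Since 4 is even, 4r is even for every r, so 4r + 8 has the same parity as 8, which is even. Hence 4r + 8 is even.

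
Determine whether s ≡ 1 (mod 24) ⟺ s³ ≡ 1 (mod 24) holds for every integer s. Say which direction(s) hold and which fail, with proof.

Forward direction. Suppose s ≡ 1 (mod 24). Write s = 24j + 1. Then (24j + 1)³ = 13824j³ + 1728j² + 72j + 1 = 24(576j³ + 72j² + 3j) + 1, so s³ ≡ 1 (mod 24).

Converse. Suppose s³ ≡ 1 (mod 24). The only residue r in {0, …, 23} with r³ ≡ 1 (mod 24) is r = 1, so s ≡ 1 (mod 24).

Both directions hold; the statement is true.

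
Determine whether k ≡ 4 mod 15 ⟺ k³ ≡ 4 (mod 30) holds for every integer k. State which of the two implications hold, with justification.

The forward direction fails; the converse holds.

(→) This fails: take k = 19. Then 19 ≡ 4 (mod 15), but 19³ = 6859 ≡ 19 (mod 30), not 4.

(←) Conversely, the residues r modulo 30 with r³ ≡ 4 (mod 30) are exactly {4}, and each is ≡ 4 (mod 15).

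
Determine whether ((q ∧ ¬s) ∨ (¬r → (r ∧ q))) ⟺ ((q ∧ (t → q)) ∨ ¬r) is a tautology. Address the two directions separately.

[⇒] This fails. Under t = F, q = F, s = F, r = T, the left side is true but the right side is false.

[⇐] This fails. Under t = F, q = F, s = F, r = F, the left side is false but the right side is true.

Both directions fail.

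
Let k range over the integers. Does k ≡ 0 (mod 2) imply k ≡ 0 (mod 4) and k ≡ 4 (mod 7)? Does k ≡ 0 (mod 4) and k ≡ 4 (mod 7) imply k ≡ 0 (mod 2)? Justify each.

(⇒) This fails: k = 0 gives 0 ≡ 0 (mod 2) but 0 ≡ 0 (mod 7), so the conjunction on the right does not hold.

(⇐) Conversely, if k ≡ 0 (mod 4) and k ≡ 4 (mod 7), then by the Chinese remainder theorem k ≡ 4 (mod 28). Since 4 ≡ 0 (mod 2) and 2 ∣ 28, we get k ≡ 0 (mod 2).

Only the converse holds.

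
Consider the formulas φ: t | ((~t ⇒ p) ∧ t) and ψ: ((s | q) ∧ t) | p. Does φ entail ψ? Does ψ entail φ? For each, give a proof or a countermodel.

(⇒) fails and (⇐) fails.

Forward direction. This fails. Under t = T, p = F, s = F, q = F, the left side is true but the right side is false.

Converse. This fails. Under t = F, p = T, s = F, q = F, the left side is false but the right side is true.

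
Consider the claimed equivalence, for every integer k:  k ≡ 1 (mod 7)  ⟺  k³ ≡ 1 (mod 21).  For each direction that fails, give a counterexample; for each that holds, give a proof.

(⟹) This fails: take k = 8. Then 8 ≡ 1 (mod 7), but 8³ = 512 ≡ 8 (mod 21), not 1.

(⟸) This fails: take k = 4. Then 4³ = 64 ≡ 1 (mod 21), yet 4 ≡ 4 (mod 7), not 1.

(⇒) fails and (⇐) fails.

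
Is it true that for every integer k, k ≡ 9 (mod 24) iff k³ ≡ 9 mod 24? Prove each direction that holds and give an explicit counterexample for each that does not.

Both directions hold.

(⟹) Suppose k ≡ 9 (mod 24). Write k = 24j + 9. Then (24j + 9)³ = 13824j³ + 15552j² + 5832j + 729 = 24(576j³ + 648j² + 243j + 30) + 9, so k³ ≡ 9 (mod 24).

(⟸) Conversely, suppose k³ ≡ 9 (mod 24). The only residue r in {0, …, 23} with r³ ≡ 9 (mod 24) is r = 9, so k ≡ 9 (mod 24).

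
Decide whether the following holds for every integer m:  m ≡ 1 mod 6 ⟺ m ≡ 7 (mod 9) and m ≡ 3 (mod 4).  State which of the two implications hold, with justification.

Only the converse holds.

(→) This fails: m = 1 gives 1 ≡ 1 (mod 6) but 1 ≡ 1 (mod 9), so the conjunction on the right does not hold.

(←) Conversely, if m ≡ 7 (mod 9) and m ≡ 3 (mod 4), then by the Chinese remainder theorem m ≡ 7 (mod 36). Since 7 ≡ 1 (mod 6) and 6 ∣ 36, we get m ≡ 1 (mod 6).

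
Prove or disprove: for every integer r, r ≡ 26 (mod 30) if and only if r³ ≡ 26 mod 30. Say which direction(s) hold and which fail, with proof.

The biconditional holds.

(→) Suppose r ≡ 26 (mod 30). Write r = 30j + 26. Then (30j + 26)³ = 27000j³ + 70200j² + 60840j + 17576 = 30(900j³ + 2340j² + 2028j + 585) + 26, so r³ ≡ 26 (mod 30).

(←) Conversely, suppose r³ ≡ 26 (mod 30). The only residue r in {0, …, 29} with r³ ≡ 26 (mod 30) is r = 26, so r ≡ 26 (mod 30).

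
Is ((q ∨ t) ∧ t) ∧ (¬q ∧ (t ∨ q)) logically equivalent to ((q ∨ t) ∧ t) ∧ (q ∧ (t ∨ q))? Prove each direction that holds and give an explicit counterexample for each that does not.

Forward direction. This fails. Under q = F, t = T, the left side is true but the right side is false.

Converse. This fails. Under q = T, t = T, the left side is false but the right side is true.

Both directions fail.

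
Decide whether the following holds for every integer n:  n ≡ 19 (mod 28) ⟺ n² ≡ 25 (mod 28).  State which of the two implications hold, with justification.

The forward direction holds; the converse fails.

Forward direction. Suppose n ≡ 19 (mod 28). Write n = 28j + 19. Then (28j + 19)² = 784j² + 1064j + 361 = 28(28j² + 38j + 12) + 25, so n² ≡ 25 (mod 28).

Converse. This fails: take n = 5. Then 5² = 25 ≡ 25 (mod 28), yet 5 ≡ 5 (mod 28), not 19.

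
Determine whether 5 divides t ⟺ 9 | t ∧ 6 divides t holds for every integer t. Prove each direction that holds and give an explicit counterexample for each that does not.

(⟹) This fails: take t = 5. Certainly 5 ∣ 5, but 9 ∤ 5.

(⟸) This fails: take t = 18. Both 9 ∣ 18 and 6 ∣ 18, yet 18 is not a multiple of 5 (since 18 = 3·5 + 3), so 5 ∤ 18.

Neither implication holds.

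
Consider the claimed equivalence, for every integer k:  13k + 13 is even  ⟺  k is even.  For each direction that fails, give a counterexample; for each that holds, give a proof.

[⇒] This fails: k = 5 gives 13k + 13 = 78, which is even, but 5 is odd, not even.

[⇐] This also fails: k = 4 is even, but 13k + 13 = 65 is odd, not even.

Neither implication holds.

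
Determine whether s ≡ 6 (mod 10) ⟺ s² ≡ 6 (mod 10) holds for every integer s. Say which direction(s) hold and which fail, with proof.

Only the forward direction holds.

(→) Suppose s ≡ 6 (mod 10). Write s = 10j + 6. Then (10j + 6)² = 100j² + 120j + 36 = 10(10j² + 12j + 3) + 6, so s² ≡ 6 (mod 10).

(←) This fails: take s = 4. Then 4² = 16 ≡ 6 (mod 10), yet 4 ≡ 4 (mod 10), not 6.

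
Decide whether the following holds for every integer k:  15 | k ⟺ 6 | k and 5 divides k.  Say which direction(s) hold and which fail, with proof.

Only the reverse direction holds.

(⟹) This fails: take k = 15. Certainly 15 ∣ 15, but 6 ∤ 15.

(⟸) Suppose 6 ∣ k and 5 ∣ k. Any common multiple of 6 and 5 is a multiple of their lcm; here gcd(6, 5) = 1, so lcm(6, 5) = 6·5 = 30, so 30 ∣ k. Since 15 ∣ 30, it follows that 15 ∣ k.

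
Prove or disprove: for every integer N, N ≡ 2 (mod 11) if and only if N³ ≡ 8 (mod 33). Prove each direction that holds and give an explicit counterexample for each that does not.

(→) This fails: take N = 13. Then 13 ≡ 2 (mod 11), but 13³ = 2197 ≡ 19 (mod 33), not 8.

(←) Conversely, the residues r modulo 33 with r³ ≡ 8 (mod 33) are exactly {2}, and each is ≡ 2 (mod 11).

Only the reverse direction holds.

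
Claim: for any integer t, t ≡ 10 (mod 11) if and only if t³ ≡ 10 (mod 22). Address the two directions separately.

The forward direction fails; the converse holds.

[⇒] This fails: take t = 21. Then 21 ≡ 10 (mod 11), but 21³ = 9261 ≡ 21 (mod 22), not 10.

[⇐] Conversely, the residues r modulo 22 with r³ ≡ 10 (mod 22) are exactly {10}, and each is ≡ 10 (mod 11).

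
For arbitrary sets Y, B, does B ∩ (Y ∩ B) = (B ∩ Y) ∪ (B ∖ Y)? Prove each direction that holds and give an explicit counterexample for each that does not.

Forward inclusion. Let x ∈ B ∩ (Y ∩ B). Then x ∈ Y ∩ B, from which x ∈ (B ∩ Y) ∪ (B ∖ Y).

Reverse inclusion. This inclusion fails. Take Y = ∅, B = {1}; then 1 ∈ (B ∩ Y) ∪ (B ∖ Y) but 1 ∉ B ∩ (Y ∩ B).

Only the forward inclusion holds.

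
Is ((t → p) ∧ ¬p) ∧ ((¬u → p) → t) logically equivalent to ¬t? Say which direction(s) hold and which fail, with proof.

Only the forward direction holds.

[⇒] Assume the antecedent. If t is true, the antecedent cannot hold. If t is false, ¬t reduces to true regardless of the other variables. Either way ¬t holds.

[⇐] This fails. Under t = F, u = T, p = F, the left side is false but the right side is true.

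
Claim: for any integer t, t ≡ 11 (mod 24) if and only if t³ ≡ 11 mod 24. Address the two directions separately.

(⇒) Suppose t ≡ 11 (mod 24). Write t = 24j + 11. Then (24j + 11)³ = 13824j³ + 19008j² + 8712j + 1331 = 24(576j³ + 792j² + 363j + 55) + 11, so t³ ≡ 11 (mod 24).

(⇐) Conversely, suppose t³ ≡ 11 (mod 24). The only residue r in {0, …, 23} with r³ ≡ 11 (mod 24) is r = 11, so t ≡ 11 (mod 24).

Both directions hold.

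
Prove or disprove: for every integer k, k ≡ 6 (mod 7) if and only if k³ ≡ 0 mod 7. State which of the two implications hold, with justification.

Forward direction. This fails: take k = 6. Then 6 ≡ 6 (mod 7), but 6³ = 216 ≡ 6 (mod 7), not 0.

Converse. This fails: take k = 0. Then 0³ = 0 ≡ 0 (mod 7), yet 0 ≡ 0 (mod 7), not 6.

Both directions fail.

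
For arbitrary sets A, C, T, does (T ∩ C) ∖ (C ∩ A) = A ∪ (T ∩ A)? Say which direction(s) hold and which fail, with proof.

Both inclusions fail.

(⊆) This inclusion fails. Take A = ∅, C = {1}, T = {1}; then 1 ∈ (T ∩ C) ∖ (C ∩ A) but 1 ∉ A ∪ (T ∩ A).

(⊇) This inclusion fails. Take A = {1}, C = ∅, T = ∅; then 1 ∈ A ∪ (T ∩ A) but 1 ∉ (T ∩ C) ∖ (C ∩ A).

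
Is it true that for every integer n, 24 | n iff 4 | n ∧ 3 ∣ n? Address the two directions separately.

(→) If 24 ∣ n, write n = 24q. Since 24 = 6·4, n = 4·(6q), so 4 ∣ n; and since 24 = 8·3, n = 3·(8q), so 3 ∣ n.

(←) This fails: take n = 12. Both 4 ∣ 12 and 3 ∣ 12, yet 12 is not a multiple of 24 (since 12 = 0·24 + 12), so 24 ∤ 12.

Only the forward implication holds.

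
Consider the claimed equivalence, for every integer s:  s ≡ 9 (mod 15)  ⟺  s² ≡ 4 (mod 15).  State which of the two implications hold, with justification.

(⟹) This fails: take s = 9. Then 9 ≡ 9 (mod 15), but 9² = 81 ≡ 6 (mod 15), not 4.

(⟸) This fails: take s = 2. Then 2² = 4 ≡ 4 (mod 15), yet 2 ≡ 2 (mod 15), not 9.

(⇒) fails and (⇐) fails.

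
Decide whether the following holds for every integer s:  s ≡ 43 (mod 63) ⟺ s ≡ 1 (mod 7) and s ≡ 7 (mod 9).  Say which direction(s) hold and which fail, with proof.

Forward direction. Suppose s ≡ 43 (mod 63); write s = 63j + 43. Since 7 ∣ 63, reducing mod 7 gives s ≡ 43 ≡ 1 (mod 7); since 9 ∣ 63, reducing mod 9 gives s ≡ 43 ≡ 7 (mod 9).

Converse. If s ≡ 1 (mod 7) and s ≡ 7 (mod 9), then by the Chinese remainder theorem s ≡ 43 (mod 63). This is exactly s ≡ 43 (mod 63).

Both implications hold.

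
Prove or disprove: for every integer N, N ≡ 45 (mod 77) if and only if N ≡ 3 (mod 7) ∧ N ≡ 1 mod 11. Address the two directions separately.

Forward direction. Suppose N ≡ 45 (mod 77); write N = 77j + 45. Since 7 ∣ 77, reducing mod 7 gives N ≡ 45 ≡ 3 (mod 7); since 11 ∣ 77, reducing mod 11 gives N ≡ 45 ≡ 1 (mod 11).

Converse. If N ≡ 3 (mod 7) and N ≡ 1 (mod 11), then by the Chinese remainder theorem N ≡ 45 (mod 77). This is exactly N ≡ 45 (mod 77).

Both directions hold.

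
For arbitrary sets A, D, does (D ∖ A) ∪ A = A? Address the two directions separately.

(⊇) Let x ∈ A. Then either x ∈ A and x ∉ D; or x ∈ A ∩ D. In each case x ∈ (D ∖ A) ∪ A, so A ⊆ (D ∖ A) ∪ A.

(⊆) This inclusion fails. Take A = ∅, D = {1}; then 1 ∈ (D ∖ A) ∪ A but 1 ∉ A.

(⊆) fails; (⊇) holds.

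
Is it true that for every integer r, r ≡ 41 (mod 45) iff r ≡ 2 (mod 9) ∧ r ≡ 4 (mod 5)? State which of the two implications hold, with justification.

(→) This fails: r = 41 gives 41 ≡ 41 (mod 45) but 41 ≡ 5 (mod 9), so the conjunction on the right does not hold.

(←) This fails: r = 29 satisfies both congruences on the right (29 ≡ 2 mod 9 and 29 ≡ 4 mod 5) yet 29 ≡ 29 (mod 45), not 41.

Neither direction holds.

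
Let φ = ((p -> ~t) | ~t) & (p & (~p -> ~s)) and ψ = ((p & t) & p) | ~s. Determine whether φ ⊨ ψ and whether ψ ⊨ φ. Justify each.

[⇒] This fails. Under p = T, s = T, t = F, the left side is true but the right side is false.

[⇐] This fails. Under p = F, s = F, t = F, the left side is false but the right side is true.

Neither implication holds.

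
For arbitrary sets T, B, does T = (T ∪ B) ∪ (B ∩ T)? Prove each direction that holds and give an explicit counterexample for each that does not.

(⊆) Let x ∈ T. Then either x ∈ T and x ∉ B; or x ∈ T ∩ B. In each case x ∈ (T ∪ B) ∪ (B ∩ T), so T ⊆ (T ∪ B) ∪ (B ∩ T).

(⊇) This inclusion fails. Take T = ∅, B = {1}; then 1 ∈ (T ∪ B) ∪ (B ∩ T) but 1 ∉ T.

(⊆) holds; (⊇) fails.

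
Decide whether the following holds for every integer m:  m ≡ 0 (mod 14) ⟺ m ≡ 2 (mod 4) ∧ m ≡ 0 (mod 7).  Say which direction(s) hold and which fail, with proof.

(⇒) fails; (⇐) holds.

(⇒) This fails: m = 0 gives 0 ≡ 0 (mod 14) but 0 ≡ 0 (mod 4), so the conjunction on the right does not hold.

(⇐) Conversely, if m ≡ 2 (mod 4) and m ≡ 0 (mod 7), then by the Chinese remainder theorem m ≡ 14 (mod 28). Since 14 ≡ 0 (mod 14) and 14 ∣ 28, we get m ≡ 0 (mod 14).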